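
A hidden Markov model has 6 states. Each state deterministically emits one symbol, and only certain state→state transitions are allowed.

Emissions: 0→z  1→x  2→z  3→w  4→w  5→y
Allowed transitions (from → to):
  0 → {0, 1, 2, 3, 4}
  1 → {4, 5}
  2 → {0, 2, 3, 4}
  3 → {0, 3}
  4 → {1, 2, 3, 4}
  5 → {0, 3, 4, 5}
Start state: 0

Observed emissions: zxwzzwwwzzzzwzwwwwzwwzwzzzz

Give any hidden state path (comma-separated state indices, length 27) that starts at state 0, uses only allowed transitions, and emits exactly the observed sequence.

0,1,4,2,2,4,3,3,0,2,0,0,4,2,4,3,3,3,0,4,4,2,3,0,2,2,0

  [0] z  {0,2}  => 0  start
  [1] x  {1}  => 1  0->1 ok
  [2] w  {3,4}  => 4  1->4 ok
  [3] z  {0,2}  => 2  4->2 ok
  [4] z  {0,2}  => 2  2->2 ok
  [5] w  {3,4}  => 4  2->4 ok
  [6] w  {3,4}  => 3  4->3 ok
  [7] w  {3,4}  => 3  3->3 ok
  [8] z  {0,2}  => 0  3->0 ok
  [9] z  {0,2}  => 2  0->2 ok
  [10] z  {0,2}  => 0  2->0 ok
  [11] z  {0,2}  => 0  0->0 ok
  [12] w  {3,4}  => 4  0->4 ok
  [13] z  {0,2}  => 2  4->2 ok
  [14] w  {3,4}  => 4  2->4 ok
  [15] w  {3,4}  => 3  4->3 ok
  [16] w  {3,4}  => 3  3->3 ok
  [17] w  {3,4}  => 3  3->3 ok
  [18] z  {0,2}  => 0  3->0 ok
  [19] w  {3,4}  => 4  0->4 ok
  [20] w  {3,4}  => 4  4->4 ok
  [21] z  {0,2}  => 2  4->2 ok
  [22] w  {3,4}  => 3  2->3 ok
  [23] z  {0,2}  => 0  3->0 ok
  [24] z  {0,2}  => 2  0->2 ok
  [25] z  {0,2}  => 2  2->2 ok
  [26] z  {0,2}  => 0  2->0 ok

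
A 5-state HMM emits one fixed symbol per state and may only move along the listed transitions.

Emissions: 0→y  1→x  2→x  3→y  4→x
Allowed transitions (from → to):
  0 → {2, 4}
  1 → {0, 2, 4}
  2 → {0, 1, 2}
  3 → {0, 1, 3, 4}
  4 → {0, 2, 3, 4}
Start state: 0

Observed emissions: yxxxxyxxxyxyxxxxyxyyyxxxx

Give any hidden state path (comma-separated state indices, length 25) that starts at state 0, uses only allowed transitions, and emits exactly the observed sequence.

0,4,4,2,1,0,2,1,2,0,4,3,1,2,2,1,0,4,3,3,3,4,2,2,2

  [0] y  {0,3}  => 0  start
  [1] x  {1,2,4}  => 4  0->4 ok
  [2] x  {1,2,4}  => 4  4->4 ok
  [3] x  {1,2,4}  => 2  4->2 ok
  [4] x  {1,2,4}  => 1  2->1 ok
  [5] y  {0,3}  => 0  1->0 ok
  [6] x  {1,2,4}  => 2  0->2 ok
  [7] x  {1,2,4}  => 1  2->1 ok
  [8] x  {1,2,4}  => 2  1->2 ok
  [9] y  {0,3}  => 0  2->0 ok
  [10] x  {1,2,4}  => 4  0->4 ok
  [11] y  {0,3}  => 3  4->3 ok
  [12] x  {1,2,4}  => 1  3->1 ok
  [13] x  {1,2,4}  => 2  1->2 ok
  [14] x  {1,2,4}  => 2  2->2 ok
  [15] x  {1,2,4}  => 1  2->1 ok
  [16] y  {0,3}  => 0  1->0 ok
  [17] x  {1,2,4}  => 4  0->4 ok
  [18] y  {0,3}  => 3  4->3 ok
  [19] y  {0,3}  => 3  3->3 ok
  [20] y  {0,3}  => 3  3->3 ok
  [21] x  {1,2,4}  => 4  3->4 ok
  [22] x  {1,2,4}  => 2  4->2 ok
  [23] x  {1,2,4}  => 2  2->2 ok
  [24] x  {1,2,4}  => 2  2->2 ok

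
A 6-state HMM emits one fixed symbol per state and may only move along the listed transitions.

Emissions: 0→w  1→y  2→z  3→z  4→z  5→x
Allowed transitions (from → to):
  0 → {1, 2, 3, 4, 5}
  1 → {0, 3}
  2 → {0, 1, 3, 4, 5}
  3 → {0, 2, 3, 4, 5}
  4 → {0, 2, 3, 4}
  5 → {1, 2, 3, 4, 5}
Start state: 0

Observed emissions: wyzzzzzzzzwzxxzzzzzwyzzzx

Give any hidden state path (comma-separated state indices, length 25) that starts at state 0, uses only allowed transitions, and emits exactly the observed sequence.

0,1,3,3,4,3,4,2,4,4,0,3,5,5,2,4,3,4,4,0,1,3,3,2,5

  [0] w  {0}  => 0  start
  [1] y  {1}  => 1  0->1 ok
  [2] z  {2,3,4}  => 3  1->3 ok
  [3] z  {2,3,4}  => 3  3->3 ok
  [4] z  {2,3,4}  => 4  3->4 ok
  [5] z  {2,3,4}  => 3  4->3 ok
  [6] z  {2,3,4}  => 4  3->4 ok
  [7] z  {2,3,4}  => 2  4->2 ok
  [8] z  {2,3,4}  => 4  2->4 ok
  [9] z  {2,3,4}  => 4  4->4 ok
  [10] w  {0}  => 0  4->0 ok
  [11] z  {2,3,4}  => 3  0->3 ok
  [12] x  {5}  => 5  3->5 ok
  [13] x  {5}  => 5  5->5 ok
  [14] z  {2,3,4}  => 2  5->2 ok
  [15] z  {2,3,4}  => 4  2->4 ok
  [16] z  {2,3,4}  => 3  4->3 ok
  [17] z  {2,3,4}  => 4  3->4 ok
  [18] z  {2,3,4}  => 4  4->4 ok
  [19] w  {0}  => 0  4->0 ok
  [20] y  {1}  => 1  0->1 ok
  [21] z  {2,3,4}  => 3  1->3 ok
  [22] z  {2,3,4}  => 3  3->3 ok
  [23] z  {2,3,4}  => 2  3->2 ok
  [24] x  {5}  => 5  2->5 ok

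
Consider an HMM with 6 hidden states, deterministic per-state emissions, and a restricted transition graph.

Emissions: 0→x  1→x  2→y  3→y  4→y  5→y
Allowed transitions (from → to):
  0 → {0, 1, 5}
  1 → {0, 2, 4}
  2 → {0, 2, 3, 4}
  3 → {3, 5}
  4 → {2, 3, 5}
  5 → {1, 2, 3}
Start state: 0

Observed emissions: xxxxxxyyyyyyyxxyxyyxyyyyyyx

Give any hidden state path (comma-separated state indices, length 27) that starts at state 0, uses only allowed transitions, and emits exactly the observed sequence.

0,0,0,0,0,0,5,2,3,3,5,2,2,0,0,5,1,4,2,0,5,2,3,3,3,5,1

  pos 0: x in {0,1}, choose 0; start
  pos 1: x in {0,1}, choose 0; 0->0 ok
  pos 2: x in {0,1}, choose 0; 0->0 ok
  pos 3: x in {0,1}, choose 0; 0->0 ok
  pos 4: x in {0,1}, choose 0; 0->0 ok
  pos 5: x in {0,1}, choose 0; 0->0 ok
  pos 6: y in {2,3,4,5}, choose 5; 0->5 ok
  pos 7: y in {2,3,4,5}, choose 2; 5->2 ok
  pos 8: y in {2,3,4,5}, choose 3; 2->3 ok
  pos 9: y in {2,3,4,5}, choose 3; 3->3 ok
  pos 10: y in {2,3,4,5}, choose 5; 3->5 ok
  pos 11: y in {2,3,4,5}, choose 2; 5->2 ok
  pos 12: y in {2,3,4,5}, choose 2; 2->2 ok
  pos 13: x in {0,1}, choose 0; 2->0 ok
  pos 14: x in {0,1}, choose 0; 0->0 ok
  pos 15: y in {2,3,4,5}, choose 5; 0->5 ok
  pos 16: x in {0,1}, choose 1; 5->1 ok
  pos 17: y in {2,3,4,5}, choose 4; 1->4 ok
  pos 18: y in {2,3,4,5}, choose 2; 4->2 ok
  pos 19: x in {0,1}, choose 0; 2->0 ok
  pos 20: y in {2,3,4,5}, choose 5; 0->5 ok
  pos 21: y in {2,3,4,5}, choose 2; 5->2 ok
  pos 22: y in {2,3,4,5}, choose 3; 2->3 ok
  pos 23: y in {2,3,4,5}, choose 3; 3->3 ok
  pos 24: y in {2,3,4,5}, choose 3; 3->3 ok
  pos 25: y in {2,3,4,5}, choose 5; 3->5 ok
  pos 26: x in {0,1}, choose 1; 5->1 ok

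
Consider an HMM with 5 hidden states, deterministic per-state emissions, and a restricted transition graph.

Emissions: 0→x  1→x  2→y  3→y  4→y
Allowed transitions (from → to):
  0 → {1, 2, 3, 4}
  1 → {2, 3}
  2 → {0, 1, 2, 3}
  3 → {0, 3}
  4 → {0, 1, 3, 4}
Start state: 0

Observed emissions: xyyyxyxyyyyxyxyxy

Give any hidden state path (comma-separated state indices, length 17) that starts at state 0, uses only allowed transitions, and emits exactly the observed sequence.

0,2,2,3,0,4,1,3,3,3,3,0,4,0,3,0,4

  0: obs=x cand={0,1} pick 0 [start]
  1: obs=y cand={2,3,4} pick 2 [0->2 ok]
  2: obs=y cand={2,3,4} pick 2 [2->2 ok]
  3: obs=y cand={2,3,4} pick 3 [2->3 ok]
  4: obs=x cand={0,1} pick 0 [3->0 ok]
  5: obs=y cand={2,3,4} pick 4 [0->4 ok]
  6: obs=x cand={0,1} pick 1 [4->1 ok]
  7: obs=y cand={2,3,4} pick 3 [1->3 ok]
  8: obs=y cand={2,3,4} pick 3 [3->3 ok]
  9: obs=y cand={2,3,4} pick 3 [3->3 ok]
  10: obs=y cand={2,3,4} pick 3 [3->3 ok]
  11: obs=x cand={0,1} pick 0 [3->0 ok]
  12: obs=y cand={2,3,4} pick 4 [0->4 ok]
  13: obs=x cand={0,1} pick 0 [4->0 ok]
  14: obs=y cand={2,3,4} pick 3 [0->3 ok]
  15: obs=x cand={0,1} pick 0 [3->0 ok]
  16: obs=y cand={2,3,4} pick 4 [0->4 ok]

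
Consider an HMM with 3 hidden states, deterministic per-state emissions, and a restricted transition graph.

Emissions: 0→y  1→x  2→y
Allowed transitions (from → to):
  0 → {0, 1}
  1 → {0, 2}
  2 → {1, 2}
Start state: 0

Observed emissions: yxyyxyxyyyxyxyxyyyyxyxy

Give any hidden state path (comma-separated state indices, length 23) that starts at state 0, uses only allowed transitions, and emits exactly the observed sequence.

0,1,2,2,1,2,1,0,0,0,1,0,1,2,1,2,2,2,2,1,0,1,0

  pos 0: y in {0,2}, choose 0; start
  pos 1: x in {1}, choose 1; 0->1 ok
  pos 2: y in {0,2}, choose 2; 1->2 ok
  pos 3: y in {0,2}, choose 2; 2->2 ok
  pos 4: x in {1}, choose 1; 2->1 ok
  pos 5: y in {0,2}, choose 2; 1->2 ok
  pos 6: x in {1}, choose 1; 2->1 ok
  pos 7: y in {0,2}, choose 0; 1->0 ok
  pos 8: y in {0,2}, choose 0; 0->0 ok
  pos 9: y in {0,2}, choose 0; 0->0 ok
  pos 10: x in {1}, choose 1; 0->1 ok
  pos 11: y in {0,2}, choose 0; 1->0 ok
  pos 12: x in {1}, choose 1; 0->1 ok
  pos 13: y in {0,2}, choose 2; 1->2 ok
  pos 14: x in {1}, choose 1; 2->1 ok
  pos 15: y in {0,2}, choose 2; 1->2 ok
  pos 16: y in {0,2}, choose 2; 2->2 ok
  pos 17: y in {0,2}, choose 2; 2->2 ok
  pos 18: y in {0,2}, choose 2; 2->2 ok
  pos 19: x in {1}, choose 1; 2->1 ok
  pos 20: y in {0,2}, choose 0; 1->0 ok
  pos 21: x in {1}, choose 1; 0->1 ok
  pos 22: y in {0,2}, choose 0; 1->0 ok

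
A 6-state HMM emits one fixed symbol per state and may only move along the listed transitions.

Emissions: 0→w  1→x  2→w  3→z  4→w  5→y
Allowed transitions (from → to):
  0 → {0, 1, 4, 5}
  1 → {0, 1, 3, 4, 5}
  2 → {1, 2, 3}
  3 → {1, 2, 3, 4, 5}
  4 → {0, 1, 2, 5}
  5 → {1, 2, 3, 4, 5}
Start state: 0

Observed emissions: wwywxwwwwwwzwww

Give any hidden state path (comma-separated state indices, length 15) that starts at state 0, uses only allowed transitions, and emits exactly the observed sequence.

  [0] w  {0,2,4}  => 0  start
  [1] w  {0,2,4}  => 4  0->4 ok
  [2] y  {5}  => 5  4->5 ok
  [3] w  {0,2,4}  => 2  5->2 ok
  [4] x  {1}  => 1  2->1 ok
  [5] w  {0,2,4}  => 0  1->0 ok
  [6] w  {0,2,4}  => 4  0->4 ok
  [7] w  {0,2,4}  => 0  4->0 ok
  [8] w  {0,2,4}  => 0  0->0 ok
  [9] w  {0,2,4}  => 4  0->4 ok
  [10] w  {0,2,4}  => 2  4->2 ok
  [11] z  {3}  => 3  2->3 ok
  [12] w  {0,2,4}  => 4  3->4 ok
  [13] w  {0,2,4}  => 2  4->2 ok
  [14] w  {0,2,4}  => 2  2->2 ok

0,4,5,2,1,0,4,0,0,4,2,3,4,2,2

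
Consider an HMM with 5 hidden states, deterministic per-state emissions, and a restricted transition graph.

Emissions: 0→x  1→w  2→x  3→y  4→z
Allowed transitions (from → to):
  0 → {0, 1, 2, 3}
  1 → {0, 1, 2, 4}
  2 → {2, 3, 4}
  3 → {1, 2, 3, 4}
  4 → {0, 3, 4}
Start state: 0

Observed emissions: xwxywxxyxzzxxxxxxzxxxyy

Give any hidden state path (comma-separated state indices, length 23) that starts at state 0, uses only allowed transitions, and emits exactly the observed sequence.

0,1,0,3,1,0,0,3,2,4,4,0,0,0,0,0,2,4,0,0,2,3,3

  [0] x  {0,2}  => 0  start
  [1] w  {1}  => 1  0->1 ok
  [2] x  {0,2}  => 0  1->0 ok
  [3] y  {3}  => 3  0->3 ok
  [4] w  {1}  => 1  3->1 ok
  [5] x  {0,2}  => 0  1->0 ok
  [6] x  {0,2}  => 0  0->0 ok
  [7] y  {3}  => 3  0->3 ok
  [8] x  {0,2}  => 2  3->2 ok
  [9] z  {4}  => 4  2->4 ok
  [10] z  {4}  => 4  4->4 ok
  [11] x  {0,2}  => 0  4->0 ok
  [12] x  {0,2}  => 0  0->0 ok
  [13] x  {0,2}  => 0  0->0 ok
  [14] x  {0,2}  => 0  0->0 ok
  [15] x  {0,2}  => 0  0->0 ok
  [16] x  {0,2}  => 2  0->2 ok
  [17] z  {4}  => 4  2->4 ok
  [18] x  {0,2}  => 0  4->0 ok
  [19] x  {0,2}  => 0  0->0 ok
  [20] x  {0,2}  => 2  0->2 ok
  [21] y  {3}  => 3  2->3 ok
  [22] y  {3}  => 3  3->3 ok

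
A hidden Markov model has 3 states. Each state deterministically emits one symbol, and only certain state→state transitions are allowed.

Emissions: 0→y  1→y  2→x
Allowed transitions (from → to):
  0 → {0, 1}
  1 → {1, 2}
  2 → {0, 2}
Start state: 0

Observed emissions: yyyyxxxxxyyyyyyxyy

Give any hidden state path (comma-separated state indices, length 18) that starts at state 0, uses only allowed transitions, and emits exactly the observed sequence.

  0: obs=y cand={0,1} pick 0 [start]
  1: obs=y cand={0,1} pick 0 [0->0 ok]
  2: obs=y cand={0,1} pick 0 [0->0 ok]
  3: obs=y cand={0,1} pick 1 [0->1 ok]
  4: obs=x cand={2} pick 2 [1->2 ok]
  5: obs=x cand={2} pick 2 [2->2 ok]
  6: obs=x cand={2} pick 2 [2->2 ok]
  7: obs=x cand={2} pick 2 [2->2 ok]
  8: obs=x cand={2} pick 2 [2->2 ok]
  9: obs=y cand={0,1} pick 0 [2->0 ok]
  10: obs=y cand={0,1} pick 0 [0->0 ok]
  11: obs=y cand={0,1} pick 0 [0->0 ok]
  12: obs=y cand={0,1} pick 1 [0->1 ok]
  13: obs=y cand={0,1} pick 1 [1->1 ok]
  14: obs=y cand={0,1} pick 1 [1->1 ok]
  15: obs=x cand={2} pick 2 [1->2 ok]
  16: obs=y cand={0,1} pick 0 [2->0 ok]
  17: obs=y cand={0,1} pick 0 [0->0 ok]

0,0,0,1,2,2,2,2,2,0,0,0,1,1,1,2,0,0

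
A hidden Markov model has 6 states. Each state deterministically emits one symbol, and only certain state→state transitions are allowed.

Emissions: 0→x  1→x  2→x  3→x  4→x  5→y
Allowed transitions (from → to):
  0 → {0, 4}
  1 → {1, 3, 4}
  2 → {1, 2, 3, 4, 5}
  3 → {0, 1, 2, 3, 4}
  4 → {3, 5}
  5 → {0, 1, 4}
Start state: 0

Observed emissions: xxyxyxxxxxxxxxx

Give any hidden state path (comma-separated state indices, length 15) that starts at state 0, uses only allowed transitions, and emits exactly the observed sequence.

  [0] x  {0,1,2,3,4}  => 0  start
  [1] x  {0,1,2,3,4}  => 4  0->4 ok
  [2] y  {5}  => 5  4->5 ok
  [3] x  {0,1,2,3,4}  => 4  5->4 ok
  [4] y  {5}  => 5  4->5 ok
  [5] x  {0,1,2,3,4}  => 1  5->1 ok
  [6] x  {0,1,2,3,4}  => 1  1->1 ok
  [7] x  {0,1,2,3,4}  => 3  1->3 ok
  [8] x  {0,1,2,3,4}  => 3  3->3 ok
  [9] x  {0,1,2,3,4}  => 3  3->3 ok
  [10] x  {0,1,2,3,4}  => 1  3->1 ok
  [11] x  {0,1,2,3,4}  => 4  1->4 ok
  [12] x  {0,1,2,3,4}  => 3  4->3 ok
  [13] x  {0,1,2,3,4}  => 3  3->3 ok
  [14] x  {0,1,2,3,4}  => 0  3->0 ok

0,4,5,4,5,1,1,3,3,3,1,4,3,3,0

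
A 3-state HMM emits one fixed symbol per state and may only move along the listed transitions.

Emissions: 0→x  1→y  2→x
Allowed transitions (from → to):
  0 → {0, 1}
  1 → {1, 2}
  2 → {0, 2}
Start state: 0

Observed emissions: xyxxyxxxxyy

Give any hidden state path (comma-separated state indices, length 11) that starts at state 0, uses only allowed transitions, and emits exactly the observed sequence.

  [0] x  {0,2}  => 0  start
  [1] y  {1}  => 1  0->1 ok
  [2] x  {0,2}  => 2  1->2 ok
  [3] x  {0,2}  => 0  2->0 ok
  [4] y  {1}  => 1  0->1 ok
  [5] x  {0,2}  => 2  1->2 ok
  [6] x  {0,2}  => 2  2->2 ok
  [7] x  {0,2}  => 2  2->2 ok
  [8] x  {0,2}  => 0  2->0 ok
  [9] y  {1}  => 1  0->1 ok
  [10] y  {1}  => 1  1->1 ok

0,1,2,0,1,2,2,2,0,1,1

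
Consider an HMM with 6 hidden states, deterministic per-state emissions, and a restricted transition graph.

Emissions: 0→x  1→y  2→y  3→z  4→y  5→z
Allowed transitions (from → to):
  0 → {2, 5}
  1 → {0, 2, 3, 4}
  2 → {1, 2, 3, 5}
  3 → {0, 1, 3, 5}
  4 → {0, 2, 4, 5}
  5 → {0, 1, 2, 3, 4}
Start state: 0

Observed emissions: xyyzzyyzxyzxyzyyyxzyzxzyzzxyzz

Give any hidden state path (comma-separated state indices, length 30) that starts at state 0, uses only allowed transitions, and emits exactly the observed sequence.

0,2,2,5,3,1,2,5,0,2,5,0,2,3,1,2,1,0,5,2,5,0,5,4,5,3,0,2,3,5

  t0 'x' -> {0}, take 0 (start)
  t1 'y' -> {1,2,4}, take 2 (0->2 ok)
  t2 'y' -> {1,2,4}, take 2 (2->2 ok)
  t3 'z' -> {3,5}, take 5 (2->5 ok)
  t4 'z' -> {3,5}, take 3 (5->3 ok)
  t5 'y' -> {1,2,4}, take 1 (3->1 ok)
  t6 'y' -> {1,2,4}, take 2 (1->2 ok)
  t7 'z' -> {3,5}, take 5 (2->5 ok)
  t8 'x' -> {0}, take 0 (5->0 ok)
  t9 'y' -> {1,2,4}, take 2 (0->2 ok)
  t10 'z' -> {3,5}, take 5 (2->5 ok)
  t11 'x' -> {0}, take 0 (5->0 ok)
  t12 'y' -> {1,2,4}, take 2 (0->2 ok)
  t13 'z' -> {3,5}, take 3 (2->3 ok)
  t14 'y' -> {1,2,4}, take 1 (3->1 ok)
  t15 'y' -> {1,2,4}, take 2 (1->2 ok)
  t16 'y' -> {1,2,4}, take 1 (2->1 ok)
  t17 'x' -> {0}, take 0 (1->0 ok)
  t18 'z' -> {3,5}, take 5 (0->5 ok)
  t19 'y' -> {1,2,4}, take 2 (5->2 ok)
  t20 'z' -> {3,5}, take 5 (2->5 ok)
  t21 'x' -> {0}, take 0 (5->0 ok)
  t22 'z' -> {3,5}, take 5 (0->5 ok)
  t23 'y' -> {1,2,4}, take 4 (5->4 ok)
  t24 'z' -> {3,5}, take 5 (4->5 ok)
  t25 'z' -> {3,5}, take 3 (5->3 ok)
  t26 'x' -> {0}, take 0 (3->0 ok)
  t27 'y' -> {1,2,4}, take 2 (0->2 ok)
  t28 'z' -> {3,5}, take 3 (2->3 ok)
  t29 'z' -> {3,5}, take 5 (3->5 ok)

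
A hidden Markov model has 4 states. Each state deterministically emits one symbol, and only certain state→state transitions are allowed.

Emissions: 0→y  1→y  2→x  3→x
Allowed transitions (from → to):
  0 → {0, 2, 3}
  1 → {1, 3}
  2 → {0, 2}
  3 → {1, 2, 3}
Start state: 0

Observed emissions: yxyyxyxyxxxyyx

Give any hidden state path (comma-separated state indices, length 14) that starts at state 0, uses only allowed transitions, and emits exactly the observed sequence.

0,2,0,0,2,0,3,1,3,3,2,0,0,2

  t0 'y' -> {0,1}, take 0 (start)
  t1 'x' -> {2,3}, take 2 (0->2 ok)
  t2 'y' -> {0,1}, take 0 (2->0 ok)
  t3 'y' -> {0,1}, take 0 (0->0 ok)
  t4 'x' -> {2,3}, take 2 (0->2 ok)
  t5 'y' -> {0,1}, take 0 (2->0 ok)
  t6 'x' -> {2,3}, take 3 (0->3 ok)
  t7 'y' -> {0,1}, take 1 (3->1 ok)
  t8 'x' -> {2,3}, take 3 (1->3 ok)
  t9 'x' -> {2,3}, take 3 (3->3 ok)
  t10 'x' -> {2,3}, take 2 (3->2 ok)
  t11 'y' -> {0,1}, take 0 (2->0 ok)
  t12 'y' -> {0,1}, take 0 (0->0 ok)
  t13 'x' -> {2,3}, take 2 (0->2 ok)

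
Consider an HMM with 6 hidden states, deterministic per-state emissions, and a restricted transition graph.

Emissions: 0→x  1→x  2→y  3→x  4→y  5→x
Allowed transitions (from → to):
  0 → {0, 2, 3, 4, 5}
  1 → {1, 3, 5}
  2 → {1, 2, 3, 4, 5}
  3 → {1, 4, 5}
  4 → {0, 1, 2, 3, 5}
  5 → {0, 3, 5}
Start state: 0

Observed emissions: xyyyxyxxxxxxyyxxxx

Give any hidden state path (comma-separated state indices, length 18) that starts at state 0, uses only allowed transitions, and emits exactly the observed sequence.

0,4,2,4,3,4,5,5,5,0,5,0,4,2,1,5,3,5

  t0 'x' -> {0,1,3,5}, take 0 (start)
  t1 'y' -> {2,4}, take 4 (0->4 ok)
  t2 'y' -> {2,4}, take 2 (4->2 ok)
  t3 'y' -> {2,4}, take 4 (2->4 ok)
  t4 'x' -> {0,1,3,5}, take 3 (4->3 ok)
  t5 'y' -> {2,4}, take 4 (3->4 ok)
  t6 'x' -> {0,1,3,5}, take 5 (4->5 ok)
  t7 'x' -> {0,1,3,5}, take 5 (5->5 ok)
  t8 'x' -> {0,1,3,5}, take 5 (5->5 ok)
  t9 'x' -> {0,1,3,5}, take 0 (5->0 ok)
  t10 'x' -> {0,1,3,5}, take 5 (0->5 ok)
  t11 'x' -> {0,1,3,5}, take 0 (5->0 ok)
  t12 'y' -> {2,4}, take 4 (0->4 ok)
  t13 'y' -> {2,4}, take 2 (4->2 ok)
  t14 'x' -> {0,1,3,5}, take 1 (2->1 ok)
  t15 'x' -> {0,1,3,5}, take 5 (1->5 ok)
  t16 'x' -> {0,1,3,5}, take 3 (5->3 ok)
  t17 'x' -> {0,1,3,5}, take 5 (3->5 ok)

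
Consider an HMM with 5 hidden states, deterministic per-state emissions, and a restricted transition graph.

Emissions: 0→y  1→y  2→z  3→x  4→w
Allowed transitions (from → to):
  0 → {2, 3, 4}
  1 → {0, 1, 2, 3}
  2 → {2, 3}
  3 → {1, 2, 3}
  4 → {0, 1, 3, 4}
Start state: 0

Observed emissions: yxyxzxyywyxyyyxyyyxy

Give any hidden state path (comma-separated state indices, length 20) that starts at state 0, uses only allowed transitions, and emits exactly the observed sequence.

0,3,1,3,2,3,1,0,4,1,3,1,1,1,3,1,1,0,3,1

  t0 'y' -> {0,1}, take 0 (start)
  t1 'x' -> {3}, take 3 (0->3 ok)
  t2 'y' -> {0,1}, take 1 (3->1 ok)
  t3 'x' -> {3}, take 3 (1->3 ok)
  t4 'z' -> {2}, take 2 (3->2 ok)
  t5 'x' -> {3}, take 3 (2->3 ok)
  t6 'y' -> {0,1}, take 1 (3->1 ok)
  t7 'y' -> {0,1}, take 0 (1->0 ok)
  t8 'w' -> {4}, take 4 (0->4 ok)
  t9 'y' -> {0,1}, take 1 (4->1 ok)
  t10 'x' -> {3}, take 3 (1->3 ok)
  t11 'y' -> {0,1}, take 1 (3->1 ok)
  t12 'y' -> {0,1}, take 1 (1->1 ok)
  t13 'y' -> {0,1}, take 1 (1->1 ok)
  t14 'x' -> {3}, take 3 (1->3 ok)
  t15 'y' -> {0,1}, take 1 (3->1 ok)
  t16 'y' -> {0,1}, take 1 (1->1 ok)
  t17 'y' -> {0,1}, take 0 (1->0 ok)
  t18 'x' -> {3}, take 3 (0->3 ok)
  t19 'y' -> {0,1}, take 1 (3->1 ok)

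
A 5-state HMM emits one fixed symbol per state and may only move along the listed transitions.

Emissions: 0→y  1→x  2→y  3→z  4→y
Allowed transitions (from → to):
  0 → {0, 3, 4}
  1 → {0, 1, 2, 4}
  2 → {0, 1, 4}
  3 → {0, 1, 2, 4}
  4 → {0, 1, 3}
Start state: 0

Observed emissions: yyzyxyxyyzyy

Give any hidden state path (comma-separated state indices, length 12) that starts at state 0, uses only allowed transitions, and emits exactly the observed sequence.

  t0 'y' -> {0,2,4}, take 0 (start)
  t1 'y' -> {0,2,4}, take 4 (0->4 ok)
  t2 'z' -> {3}, take 3 (4->3 ok)
  t3 'y' -> {0,2,4}, take 2 (3->2 ok)
  t4 'x' -> {1}, take 1 (2->1 ok)
  t5 'y' -> {0,2,4}, take 2 (1->2 ok)
  t6 'x' -> {1}, take 1 (2->1 ok)
  t7 'y' -> {0,2,4}, take 2 (1->2 ok)
  t8 'y' -> {0,2,4}, take 0 (2->0 ok)
  t9 'z' -> {3}, take 3 (0->3 ok)
  t10 'y' -> {0,2,4}, take 0 (3->0 ok)
  t11 'y' -> {0,2,4}, take 4 (0->4 ok)

0,4,3,2,1,2,1,2,0,3,0,4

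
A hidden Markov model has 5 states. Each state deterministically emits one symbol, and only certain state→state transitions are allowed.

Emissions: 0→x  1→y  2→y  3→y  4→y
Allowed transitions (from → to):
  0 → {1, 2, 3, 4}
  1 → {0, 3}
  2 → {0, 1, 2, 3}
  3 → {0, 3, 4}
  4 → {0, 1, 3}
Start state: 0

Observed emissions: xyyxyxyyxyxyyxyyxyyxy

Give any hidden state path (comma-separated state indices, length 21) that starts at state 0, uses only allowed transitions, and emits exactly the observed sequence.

  pos 0: x in {0}, choose 0; start
  pos 1: y in {1,2,3,4}, choose 2; 0->2 ok
  pos 2: y in {1,2,3,4}, choose 1; 2->1 ok
  pos 3: x in {0}, choose 0; 1->0 ok
  pos 4: y in {1,2,3,4}, choose 4; 0->4 ok
  pos 5: x in {0}, choose 0; 4->0 ok
  pos 6: y in {1,2,3,4}, choose 2; 0->2 ok
  pos 7: y in {1,2,3,4}, choose 3; 2->3 ok
  pos 8: x in {0}, choose 0; 3->0 ok
  pos 9: y in {1,2,3,4}, choose 1; 0->1 ok
  pos 10: x in {0}, choose 0; 1->0 ok
  pos 11: y in {1,2,3,4}, choose 3; 0->3 ok
  pos 12: y in {1,2,3,4}, choose 3; 3->3 ok
  pos 13: x in {0}, choose 0; 3->0 ok
  pos 14: y in {1,2,3,4}, choose 2; 0->2 ok
  pos 15: y in {1,2,3,4}, choose 1; 2->1 ok
  pos 16: x in {0}, choose 0; 1->0 ok
  pos 17: y in {1,2,3,4}, choose 1; 0->1 ok
  pos 18: y in {1,2,3,4}, choose 3; 1->3 ok
  pos 19: x in {0}, choose 0; 3->0 ok
  pos 20: y in {1,2,3,4}, choose 2; 0->2 ok

0,2,1,0,4,0,2,3,0,1,0,3,3,0,2,1,0,1,3,0,2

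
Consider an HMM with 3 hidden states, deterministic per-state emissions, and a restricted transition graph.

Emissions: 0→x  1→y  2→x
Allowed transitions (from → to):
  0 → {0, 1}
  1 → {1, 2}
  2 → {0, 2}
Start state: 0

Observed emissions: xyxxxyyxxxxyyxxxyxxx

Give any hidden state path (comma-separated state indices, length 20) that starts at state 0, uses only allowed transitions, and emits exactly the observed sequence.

  0: obs=x cand={0,2} pick 0 [start]
  1: obs=y cand={1} pick 1 [0->1 ok]
  2: obs=x cand={0,2} pick 2 [1->2 ok]
  3: obs=x cand={0,2} pick 0 [2->0 ok]
  4: obs=x cand={0,2} pick 0 [0->0 ok]
  5: obs=y cand={1} pick 1 [0->1 ok]
  6: obs=y cand={1} pick 1 [1->1 ok]
  7: obs=x cand={0,2} pick 2 [1->2 ok]
  8: obs=x cand={0,2} pick 2 [2->2 ok]
  9: obs=x cand={0,2} pick 2 [2->2 ok]
  10: obs=x cand={0,2} pick 0 [2->0 ok]
  11: obs=y cand={1} pick 1 [0->1 ok]
  12: obs=y cand={1} pick 1 [1->1 ok]
  13: obs=x cand={0,2} pick 2 [1->2 ok]
  14: obs=x cand={0,2} pick 0 [2->0 ok]
  15: obs=x cand={0,2} pick 0 [0->0 ok]
  16: obs=y cand={1} pick 1 [0->1 ok]
  17: obs=x cand={0,2} pick 2 [1->2 ok]
  18: obs=x cand={0,2} pick 2 [2->2 ok]
  19: obs=x cand={0,2} pick 0 [2->0 ok]

0,1,2,0,0,1,1,2,2,2,0,1,1,2,0,0,1,2,2,0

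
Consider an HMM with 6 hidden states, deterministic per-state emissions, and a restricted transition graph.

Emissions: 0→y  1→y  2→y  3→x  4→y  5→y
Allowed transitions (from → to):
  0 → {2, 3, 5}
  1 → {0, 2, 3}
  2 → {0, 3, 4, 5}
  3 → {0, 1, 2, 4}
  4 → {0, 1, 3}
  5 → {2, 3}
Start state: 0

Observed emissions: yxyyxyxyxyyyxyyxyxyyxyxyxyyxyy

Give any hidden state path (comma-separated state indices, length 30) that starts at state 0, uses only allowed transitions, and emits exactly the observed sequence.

0,3,1,0,3,4,3,2,3,1,2,4,3,1,0,3,0,3,4,0,3,2,3,0,3,1,2,3,4,0

  t0 'y' -> {0,1,2,4,5}, take 0 (start)
  t1 'x' -> {3}, take 3 (0->3 ok)
  t2 'y' -> {0,1,2,4,5}, take 1 (3->1 ok)
  t3 'y' -> {0,1,2,4,5}, take 0 (1->0 ok)
  t4 'x' -> {3}, take 3 (0->3 ok)
  t5 'y' -> {0,1,2,4,5}, take 4 (3->4 ok)
  t6 'x' -> {3}, take 3 (4->3 ok)
  t7 'y' -> {0,1,2,4,5}, take 2 (3->2 ok)
  t8 'x' -> {3}, take 3 (2->3 ok)
  t9 'y' -> {0,1,2,4,5}, take 1 (3->1 ok)
  t10 'y' -> {0,1,2,4,5}, take 2 (1->2 ok)
  t11 'y' -> {0,1,2,4,5}, take 4 (2->4 ok)
  t12 'x' -> {3}, take 3 (4->3 ok)
  t13 'y' -> {0,1,2,4,5}, take 1 (3->1 ok)
  t14 'y' -> {0,1,2,4,5}, take 0 (1->0 ok)
  t15 'x' -> {3}, take 3 (0->3 ok)
  t16 'y' -> {0,1,2,4,5}, take 0 (3->0 ok)
  t17 'x' -> {3}, take 3 (0->3 ok)
  t18 'y' -> {0,1,2,4,5}, take 4 (3->4 ok)
  t19 'y' -> {0,1,2,4,5}, take 0 (4->0 ok)
  t20 'x' -> {3}, take 3 (0->3 ok)
  t21 'y' -> {0,1,2,4,5}, take 2 (3->2 ok)
  t22 'x' -> {3}, take 3 (2->3 ok)
  t23 'y' -> {0,1,2,4,5}, take 0 (3->0 ok)
  t24 'x' -> {3}, take 3 (0->3 ok)
  t25 'y' -> {0,1,2,4,5}, take 1 (3->1 ok)
  t26 'y' -> {0,1,2,4,5}, take 2 (1->2 ok)
  t27 'x' -> {3}, take 3 (2->3 ok)
  t28 'y' -> {0,1,2,4,5}, take 4 (3->4 ok)
  t29 'y' -> {0,1,2,4,5}, take 0 (4->0 ok)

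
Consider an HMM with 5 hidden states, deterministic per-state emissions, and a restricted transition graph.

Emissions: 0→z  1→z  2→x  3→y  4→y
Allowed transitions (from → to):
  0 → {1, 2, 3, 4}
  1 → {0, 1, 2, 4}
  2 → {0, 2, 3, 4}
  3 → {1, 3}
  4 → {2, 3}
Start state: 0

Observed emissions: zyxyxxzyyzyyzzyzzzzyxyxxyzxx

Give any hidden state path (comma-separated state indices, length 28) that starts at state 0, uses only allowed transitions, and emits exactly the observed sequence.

0,4,2,4,2,2,0,3,3,1,4,3,1,0,3,1,1,0,1,4,2,4,2,2,3,1,2,2

  [0] z  {0,1}  => 0  start
  [1] y  {3,4}  => 4  0->4 ok
  [2] x  {2}  => 2  4->2 ok
  [3] y  {3,4}  => 4  2->4 ok
  [4] x  {2}  => 2  4->2 ok
  [5] x  {2}  => 2  2->2 ok
  [6] z  {0,1}  => 0  2->0 ok
  [7] y  {3,4}  => 3  0->3 ok
  [8] y  {3,4}  => 3  3->3 ok
  [9] z  {0,1}  => 1  3->1 ok
  [10] y  {3,4}  => 4  1->4 ok
  [11] y  {3,4}  => 3  4->3 ok
  [12] z  {0,1}  => 1  3->1 ok
  [13] z  {0,1}  => 0  1->0 ok
  [14] y  {3,4}  => 3  0->3 ok
  [15] z  {0,1}  => 1  3->1 ok
  [16] z  {0,1}  => 1  1->1 ok
  [17] z  {0,1}  => 0  1->0 ok
  [18] z  {0,1}  => 1  0->1 ok
  [19] y  {3,4}  => 4  1->4 ok
  [20] x  {2}  => 2  4->2 ok
  [21] y  {3,4}  => 4  2->4 ok
  [22] x  {2}  => 2  4->2 ok
  [23] x  {2}  => 2  2->2 ok
  [24] y  {3,4}  => 3  2->3 ok
  [25] z  {0,1}  => 1  3->1 ok
  [26] x  {2}  => 2  1->2 ok
  [27] x  {2}  => 2  2->2 ok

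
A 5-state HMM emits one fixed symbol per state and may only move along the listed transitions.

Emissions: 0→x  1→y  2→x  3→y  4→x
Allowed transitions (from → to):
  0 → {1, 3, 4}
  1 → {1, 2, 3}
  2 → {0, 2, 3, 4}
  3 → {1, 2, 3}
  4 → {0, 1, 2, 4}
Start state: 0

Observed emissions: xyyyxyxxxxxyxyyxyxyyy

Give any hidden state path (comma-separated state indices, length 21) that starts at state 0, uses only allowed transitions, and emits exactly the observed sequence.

  [0] x  {0,2,4}  => 0  start
  [1] y  {1,3}  => 3  0->3 ok
  [2] y  {1,3}  => 1  3->1 ok
  [3] y  {1,3}  => 3  1->3 ok
  [4] x  {0,2,4}  => 2  3->2 ok
  [5] y  {1,3}  => 3  2->3 ok
  [6] x  {0,2,4}  => 2  3->2 ok
  [7] x  {0,2,4}  => 2  2->2 ok
  [8] x  {0,2,4}  => 0  2->0 ok
  [9] x  {0,2,4}  => 4  0->4 ok
  [10] x  {0,2,4}  => 0  4->0 ok
  [11] y  {1,3}  => 3  0->3 ok
  [12] x  {0,2,4}  => 2  3->2 ok
  [13] y  {1,3}  => 3  2->3 ok
  [14] y  {1,3}  => 1  3->1 ok
  [15] x  {0,2,4}  => 2  1->2 ok
  [16] y  {1,3}  => 3  2->3 ok
  [17] x  {0,2,4}  => 2  3->2 ok
  [18] y  {1,3}  => 3  2->3 ok
  [19] y  {1,3}  => 3  3->3 ok
  [20] y  {1,3}  => 1  3->1 ok

0,3,1,3,2,3,2,2,0,4,0,3,2,3,1,2,3,2,3,3,1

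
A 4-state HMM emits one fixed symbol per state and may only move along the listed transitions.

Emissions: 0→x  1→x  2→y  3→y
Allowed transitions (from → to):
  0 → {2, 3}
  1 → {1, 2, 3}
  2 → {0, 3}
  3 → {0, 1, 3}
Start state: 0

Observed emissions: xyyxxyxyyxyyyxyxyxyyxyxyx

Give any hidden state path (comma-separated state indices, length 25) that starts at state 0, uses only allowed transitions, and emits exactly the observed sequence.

0,2,3,1,1,2,0,2,3,0,2,3,3,0,2,0,3,1,2,3,1,3,0,3,0

  pos 0: x in {0,1}, choose 0; start
  pos 1: y in {2,3}, choose 2; 0->2 ok
  pos 2: y in {2,3}, choose 3; 2->3 ok
  pos 3: x in {0,1}, choose 1; 3->1 ok
  pos 4: x in {0,1}, choose 1; 1->1 ok
  pos 5: y in {2,3}, choose 2; 1->2 ok
  pos 6: x in {0,1}, choose 0; 2->0 ok
  pos 7: y in {2,3}, choose 2; 0->2 ok
  pos 8: y in {2,3}, choose 3; 2->3 ok
  pos 9: x in {0,1}, choose 0; 3->0 ok
  pos 10: y in {2,3}, choose 2; 0->2 ok
  pos 11: y in {2,3}, choose 3; 2->3 ok
  pos 12: y in {2,3}, choose 3; 3->3 ok
  pos 13: x in {0,1}, choose 0; 3->0 ok
  pos 14: y in {2,3}, choose 2; 0->2 ok
  pos 15: x in {0,1}, choose 0; 2->0 ok
  pos 16: y in {2,3}, choose 3; 0->3 ok
  pos 17: x in {0,1}, choose 1; 3->1 ok
  pos 18: y in {2,3}, choose 2; 1->2 ok
  pos 19: y in {2,3}, choose 3; 2->3 ok
  pos 20: x in {0,1}, choose 1; 3->1 ok
  pos 21: y in {2,3}, choose 3; 1->3 ok
  pos 22: x in {0,1}, choose 0; 3->0 ok
  pos 23: y in {2,3}, choose 3; 0->3 ok
  pos 24: x in {0,1}, choose 0; 3->0 ok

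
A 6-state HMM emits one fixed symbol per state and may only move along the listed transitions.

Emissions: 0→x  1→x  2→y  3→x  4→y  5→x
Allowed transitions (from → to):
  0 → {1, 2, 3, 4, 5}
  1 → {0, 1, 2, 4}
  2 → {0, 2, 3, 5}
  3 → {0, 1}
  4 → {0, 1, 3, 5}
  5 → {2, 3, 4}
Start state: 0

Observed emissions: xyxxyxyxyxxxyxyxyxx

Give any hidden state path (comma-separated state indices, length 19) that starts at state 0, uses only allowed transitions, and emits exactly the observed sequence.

0,4,1,1,2,0,2,5,2,3,1,0,2,0,2,5,2,3,1

  pos 0: x in {0,1,3,5}, choose 0; start
  pos 1: y in {2,4}, choose 4; 0->4 ok
  pos 2: x in {0,1,3,5}, choose 1; 4->1 ok
  pos 3: x in {0,1,3,5}, choose 1; 1->1 ok
  pos 4: y in {2,4}, choose 2; 1->2 ok
  pos 5: x in {0,1,3,5}, choose 0; 2->0 ok
  pos 6: y in {2,4}, choose 2; 0->2 ok
  pos 7: x in {0,1,3,5}, choose 5; 2->5 ok
  pos 8: y in {2,4}, choose 2; 5->2 ok
  pos 9: x in {0,1,3,5}, choose 3; 2->3 ok
  pos 10: x in {0,1,3,5}, choose 1; 3->1 ok
  pos 11: x in {0,1,3,5}, choose 0; 1->0 ok
  pos 12: y in {2,4}, choose 2; 0->2 ok
  pos 13: x in {0,1,3,5}, choose 0; 2->0 ok
  pos 14: y in {2,4}, choose 2; 0->2 ok
  pos 15: x in {0,1,3,5}, choose 5; 2->5 ok
  pos 16: y in {2,4}, choose 2; 5->2 ok
  pos 17: x in {0,1,3,5}, choose 3; 2->3 ok
  pos 18: x in {0,1,3,5}, choose 1; 3->1 ok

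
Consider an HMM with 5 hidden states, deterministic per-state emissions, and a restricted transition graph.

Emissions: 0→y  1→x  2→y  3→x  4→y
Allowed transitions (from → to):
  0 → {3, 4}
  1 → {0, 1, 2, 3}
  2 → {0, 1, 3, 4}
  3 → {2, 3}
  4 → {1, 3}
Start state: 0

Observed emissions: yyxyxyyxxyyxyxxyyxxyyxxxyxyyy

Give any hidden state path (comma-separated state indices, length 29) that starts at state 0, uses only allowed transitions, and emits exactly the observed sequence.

0,4,3,2,1,0,4,1,1,2,0,3,2,3,3,2,4,1,3,2,0,3,3,3,2,1,2,0,4

  [0] y  {0,2,4}  => 0  start
  [1] y  {0,2,4}  => 4  0->4 ok
  [2] x  {1,3}  => 3  4->3 ok
  [3] y  {0,2,4}  => 2  3->2 ok
  [4] x  {1,3}  => 1  2->1 ok
  [5] y  {0,2,4}  => 0  1->0 ok
  [6] y  {0,2,4}  => 4  0->4 ok
  [7] x  {1,3}  => 1  4->1 ok
  [8] x  {1,3}  => 1  1->1 ok
  [9] y  {0,2,4}  => 2  1->2 ok
  [10] y  {0,2,4}  => 0  2->0 ok
  [11] x  {1,3}  => 3  0->3 ok
  [12] y  {0,2,4}  => 2  3->2 ok
  [13] x  {1,3}  => 3  2->3 ok
  [14] x  {1,3}  => 3  3->3 ok
  [15] y  {0,2,4}  => 2  3->2 ok
  [16] y  {0,2,4}  => 4  2->4 ok
  [17] x  {1,3}  => 1  4->1 ok
  [18] x  {1,3}  => 3  1->3 ok
  [19] y  {0,2,4}  => 2  3->2 ok
  [20] y  {0,2,4}  => 0  2->0 ok
  [21] x  {1,3}  => 3  0->3 ok
  [22] x  {1,3}  => 3  3->3 ok
  [23] x  {1,3}  => 3  3->3 ok
  [24] y  {0,2,4}  => 2  3->2 ok
  [25] x  {1,3}  => 1  2->1 ok
  [26] y  {0,2,4}  => 2  1->2 ok
  [27] y  {0,2,4}  => 0  2->0 ok
  [28] y  {0,2,4}  => 4  0->4 ok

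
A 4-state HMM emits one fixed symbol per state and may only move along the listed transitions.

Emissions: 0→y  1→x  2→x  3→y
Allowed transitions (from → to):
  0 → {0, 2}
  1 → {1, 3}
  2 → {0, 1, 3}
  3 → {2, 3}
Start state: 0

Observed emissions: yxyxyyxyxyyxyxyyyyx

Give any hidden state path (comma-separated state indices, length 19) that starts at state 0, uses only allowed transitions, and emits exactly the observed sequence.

0,2,3,2,3,3,2,0,2,0,0,2,3,2,0,0,0,0,2

  pos 0: y in {0,3}, choose 0; start
  pos 1: x in {1,2}, choose 2; 0->2 ok
  pos 2: y in {0,3}, choose 3; 2->3 ok
  pos 3: x in {1,2}, choose 2; 3->2 ok
  pos 4: y in {0,3}, choose 3; 2->3 ok
  pos 5: y in {0,3}, choose 3; 3->3 ok
  pos 6: x in {1,2}, choose 2; 3->2 ok
  pos 7: y in {0,3}, choose 0; 2->0 ok
  pos 8: x in {1,2}, choose 2; 0->2 ok
  pos 9: y in {0,3}, choose 0; 2->0 ok
  pos 10: y in {0,3}, choose 0; 0->0 ok
  pos 11: x in {1,2}, choose 2; 0->2 ok
  pos 12: y in {0,3}, choose 3; 2->3 ok
  pos 13: x in {1,2}, choose 2; 3->2 ok
  pos 14: y in {0,3}, choose 0; 2->0 ok
  pos 15: y in {0,3}, choose 0; 0->0 ok
  pos 16: y in {0,3}, choose 0; 0->0 ok
  pos 17: y in {0,3}, choose 0; 0->0 ok
  pos 18: x in {1,2}, choose 2; 0->2 ok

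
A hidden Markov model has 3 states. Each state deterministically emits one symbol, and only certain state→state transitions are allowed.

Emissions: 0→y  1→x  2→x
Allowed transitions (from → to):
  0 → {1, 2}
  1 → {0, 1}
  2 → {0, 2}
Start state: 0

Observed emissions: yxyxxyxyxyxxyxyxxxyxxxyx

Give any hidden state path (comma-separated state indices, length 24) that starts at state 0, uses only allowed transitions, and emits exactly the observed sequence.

0,2,0,2,2,0,1,0,2,0,1,1,0,1,0,1,1,1,0,2,2,2,0,1

  pos 0: y in {0}, choose 0; start
  pos 1: x in {1,2}, choose 2; 0->2 ok
  pos 2: y in {0}, choose 0; 2->0 ok
  pos 3: x in {1,2}, choose 2; 0->2 ok
  pos 4: x in {1,2}, choose 2; 2->2 ok
  pos 5: y in {0}, choose 0; 2->0 ok
  pos 6: x in {1,2}, choose 1; 0->1 ok
  pos 7: y in {0}, choose 0; 1->0 ok
  pos 8: x in {1,2}, choose 2; 0->2 ok
  pos 9: y in {0}, choose 0; 2->0 ok
  pos 10: x in {1,2}, choose 1; 0->1 ok
  pos 11: x in {1,2}, choose 1; 1->1 ok
  pos 12: y in {0}, choose 0; 1->0 ok
  pos 13: x in {1,2}, choose 1; 0->1 ok
  pos 14: y in {0}, choose 0; 1->0 ok
  pos 15: x in {1,2}, choose 1; 0->1 ok
  pos 16: x in {1,2}, choose 1; 1->1 ok
  pos 17: x in {1,2}, choose 1; 1->1 ok
  pos 18: y in {0}, choose 0; 1->0 ok
  pos 19: x in {1,2}, choose 2; 0->2 ok
  pos 20: x in {1,2}, choose 2; 2->2 ok
  pos 21: x in {1,2}, choose 2; 2->2 ok
  pos 22: y in {0}, choose 0; 2->0 ok
  pos 23: x in {1,2}, choose 1; 0->1 ok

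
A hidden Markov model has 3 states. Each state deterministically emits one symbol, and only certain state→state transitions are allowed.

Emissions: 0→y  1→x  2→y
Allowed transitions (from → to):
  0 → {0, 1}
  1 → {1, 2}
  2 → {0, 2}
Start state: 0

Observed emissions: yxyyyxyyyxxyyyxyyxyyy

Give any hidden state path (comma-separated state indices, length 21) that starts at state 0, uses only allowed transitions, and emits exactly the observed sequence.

  pos 0: y in {0,2}, choose 0; start
  pos 1: x in {1}, choose 1; 0->1 ok
  pos 2: y in {0,2}, choose 2; 1->2 ok
  pos 3: y in {0,2}, choose 0; 2->0 ok
  pos 4: y in {0,2}, choose 0; 0->0 ok
  pos 5: x in {1}, choose 1; 0->1 ok
  pos 6: y in {0,2}, choose 2; 1->2 ok
  pos 7: y in {0,2}, choose 2; 2->2 ok
  pos 8: y in {0,2}, choose 0; 2->0 ok
  pos 9: x in {1}, choose 1; 0->1 ok
  pos 10: x in {1}, choose 1; 1->1 ok
  pos 11: y in {0,2}, choose 2; 1->2 ok
  pos 12: y in {0,2}, choose 2; 2->2 ok
  pos 13: y in {0,2}, choose 0; 2->0 ok
  pos 14: x in {1}, choose 1; 0->1 ok
  pos 15: y in {0,2}, choose 2; 1->2 ok
  pos 16: y in {0,2}, choose 0; 2->0 ok
  pos 17: x in {1}, choose 1; 0->1 ok
  pos 18: y in {0,2}, choose 2; 1->2 ok
  pos 19: y in {0,2}, choose 2; 2->2 ok
  pos 20: y in {0,2}, choose 0; 2->0 ok

0,1,2,0,0,1,2,2,0,1,1,2,2,0,1,2,0,1,2,2,0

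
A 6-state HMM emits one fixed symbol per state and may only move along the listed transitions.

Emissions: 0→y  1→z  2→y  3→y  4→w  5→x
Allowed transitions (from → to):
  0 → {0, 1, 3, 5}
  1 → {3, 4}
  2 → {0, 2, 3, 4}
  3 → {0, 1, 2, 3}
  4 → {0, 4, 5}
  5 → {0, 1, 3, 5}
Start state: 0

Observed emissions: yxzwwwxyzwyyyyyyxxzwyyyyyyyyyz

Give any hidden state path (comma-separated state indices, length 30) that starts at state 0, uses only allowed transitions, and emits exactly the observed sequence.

  0: obs=y cand={0,2,3} pick 0 [start]
  1: obs=x cand={5} pick 5 [0->5 ok]
  2: obs=z cand={1} pick 1 [5->1 ok]
  3: obs=w cand={4} pick 4 [1->4 ok]
  4: obs=w cand={4} pick 4 [4->4 ok]
  5: obs=w cand={4} pick 4 [4->4 ok]
  6: obs=x cand={5} pick 5 [4->5 ok]
  7: obs=y cand={0,2,3} pick 3 [5->3 ok]
  8: obs=z cand={1} pick 1 [3->1 ok]
  9: obs=w cand={4} pick 4 [1->4 ok]
  10: obs=y cand={0,2,3} pick 0 [4->0 ok]
  11: obs=y cand={0,2,3} pick 3 [0->3 ok]
  12: obs=y cand={0,2,3} pick 2 [3->2 ok]
  13: obs=y cand={0,2,3} pick 2 [2->2 ok]
  14: obs=y cand={0,2,3} pick 0 [2->0 ok]
  15: obs=y cand={0,2,3} pick 0 [0->0 ok]
  16: obs=x cand={5} pick 5 [0->5 ok]
  17: obs=x cand={5} pick 5 [5->5 ok]
  18: obs=z cand={1} pick 1 [5->1 ok]
  19: obs=w cand={4} pick 4 [1->4 ok]
  20: obs=y cand={0,2,3} pick 0 [4->0 ok]
  21: obs=y cand={0,2,3} pick 3 [0->3 ok]
  22: obs=y cand={0,2,3} pick 2 [3->2 ok]
  23: obs=y cand={0,2,3} pick 3 [2->3 ok]
  24: obs=y cand={0,2,3} pick 2 [3->2 ok]
  25: obs=y cand={0,2,3} pick 0 [2->0 ok]
  26: obs=y cand={0,2,3} pick 3 [0->3 ok]
  27: obs=y cand={0,2,3} pick 2 [3->2 ok]
  28: obs=y cand={0,2,3} pick 3 [2->3 ok]
  29: obs=z cand={1} pick 1 [3->1 ok]

0,5,1,4,4,4,5,3,1,4,0,3,2,2,0,0,5,5,1,4,0,3,2,3,2,0,3,2,3,1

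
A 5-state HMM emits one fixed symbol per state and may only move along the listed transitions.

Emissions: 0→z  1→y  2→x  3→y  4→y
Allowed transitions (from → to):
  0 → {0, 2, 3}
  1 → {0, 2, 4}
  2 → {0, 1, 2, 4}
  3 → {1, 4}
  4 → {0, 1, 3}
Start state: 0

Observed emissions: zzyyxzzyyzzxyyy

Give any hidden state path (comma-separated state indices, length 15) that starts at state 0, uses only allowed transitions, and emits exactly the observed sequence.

  [0] z  {0}  => 0  start
  [1] z  {0}  => 0  0->0 ok
  [2] y  {1,3,4}  => 3  0->3 ok
  [3] y  {1,3,4}  => 1  3->1 ok
  [4] x  {2}  => 2  1->2 ok
  [5] z  {0}  => 0  2->0 ok
  [6] z  {0}  => 0  0->0 ok
  [7] y  {1,3,4}  => 3  0->3 ok
  [8] y  {1,3,4}  => 1  3->1 ok
  [9] z  {0}  => 0  1->0 ok
  [10] z  {0}  => 0  0->0 ok
  [11] x  {2}  => 2  0->2 ok
  [12] y  {1,3,4}  => 4  2->4 ok
  [13] y  {1,3,4}  => 3  4->3 ok
  [14] y  {1,3,4}  => 1  3->1 ok

0,0,3,1,2,0,0,3,1,0,0,2,4,3,1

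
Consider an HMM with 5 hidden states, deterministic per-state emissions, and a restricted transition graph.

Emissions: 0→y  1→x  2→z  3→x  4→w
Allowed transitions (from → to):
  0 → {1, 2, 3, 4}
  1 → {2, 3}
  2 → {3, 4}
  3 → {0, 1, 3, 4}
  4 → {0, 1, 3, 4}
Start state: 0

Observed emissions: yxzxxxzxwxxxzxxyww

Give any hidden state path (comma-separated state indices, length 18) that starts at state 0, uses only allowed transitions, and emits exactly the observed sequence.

  pos 0: y in {0}, choose 0; start
  pos 1: x in {1,3}, choose 1; 0->1 ok
  pos 2: z in {2}, choose 2; 1->2 ok
  pos 3: x in {1,3}, choose 3; 2->3 ok
  pos 4: x in {1,3}, choose 3; 3->3 ok
  pos 5: x in {1,3}, choose 1; 3->1 ok
  pos 6: z in {2}, choose 2; 1->2 ok
  pos 7: x in {1,3}, choose 3; 2->3 ok
  pos 8: w in {4}, choose 4; 3->4 ok
  pos 9: x in {1,3}, choose 1; 4->1 ok
  pos 10: x in {1,3}, choose 3; 1->3 ok
  pos 11: x in {1,3}, choose 1; 3->1 ok
  pos 12: z in {2}, choose 2; 1->2 ok
  pos 13: x in {1,3}, choose 3; 2->3 ok
  pos 14: x in {1,3}, choose 3; 3->3 ok
  pos 15: y in {0}, choose 0; 3->0 ok
  pos 16: w in {4}, choose 4; 0->4 ok
  pos 17: w in {4}, choose 4; 4->4 ok

0,1,2,3,3,1,2,3,4,1,3,1,2,3,3,0,4,4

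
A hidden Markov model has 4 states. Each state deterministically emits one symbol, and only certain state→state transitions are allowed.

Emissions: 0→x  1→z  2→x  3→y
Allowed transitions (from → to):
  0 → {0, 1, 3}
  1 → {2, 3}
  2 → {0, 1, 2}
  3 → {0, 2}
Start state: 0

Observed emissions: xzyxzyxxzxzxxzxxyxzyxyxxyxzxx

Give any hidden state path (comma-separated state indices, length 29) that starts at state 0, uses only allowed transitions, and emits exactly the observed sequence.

0,1,3,0,1,3,0,0,1,2,1,2,2,1,2,0,3,2,1,3,0,3,2,0,3,0,1,2,2

  [0] x  {0,2}  => 0  start
  [1] z  {1}  => 1  0->1 ok
  [2] y  {3}  => 3  1->3 ok
  [3] x  {0,2}  => 0  3->0 ok
  [4] z  {1}  => 1  0->1 ok
  [5] y  {3}  => 3  1->3 ok
  [6] x  {0,2}  => 0  3->0 ok
  [7] x  {0,2}  => 0  0->0 ok
  [8] z  {1}  => 1  0->1 ok
  [9] x  {0,2}  => 2  1->2 ok
  [10] z  {1}  => 1  2->1 ok
  [11] x  {0,2}  => 2  1->2 ok
  [12] x  {0,2}  => 2  2->2 ok
  [13] z  {1}  => 1  2->1 ok
  [14] x  {0,2}  => 2  1->2 ok
  [15] x  {0,2}  => 0  2->0 ok
  [16] y  {3}  => 3  0->3 ok
  [17] x  {0,2}  => 2  3->2 ok
  [18] z  {1}  => 1  2->1 ok
  [19] y  {3}  => 3  1->3 ok
  [20] x  {0,2}  => 0  3->0 ok
  [21] y  {3}  => 3  0->3 ok
  [22] x  {0,2}  => 2  3->2 ok
  [23] x  {0,2}  => 0  2->0 ok
  [24] y  {3}  => 3  0->3 ok
  [25] x  {0,2}  => 0  3->0 ok
  [26] z  {1}  => 1  0->1 ok
  [27] x  {0,2}  => 2  1->2 ok
  [28] x  {0,2}  => 2  2->2 ok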